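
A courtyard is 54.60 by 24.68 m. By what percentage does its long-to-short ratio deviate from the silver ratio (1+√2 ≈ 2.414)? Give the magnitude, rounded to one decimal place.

8.4%

Ratio = 54.60 / 24.68 ≈ 2.2123.
Ideal silver ratio ≈ 2.4142. |2.2123 − 2.4142| / 2.4142 ≈ 8.36% → 8.4%.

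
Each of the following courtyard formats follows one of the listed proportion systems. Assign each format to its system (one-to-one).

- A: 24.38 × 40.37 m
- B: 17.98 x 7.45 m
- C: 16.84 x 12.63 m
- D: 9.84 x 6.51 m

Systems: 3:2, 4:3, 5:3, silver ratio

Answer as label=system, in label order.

A=5:3, B=silver ratio, C=4:3, D=3:2

Ratios: A ≈ 1.656; B ≈ 2.413; C ≈ 1.333; D ≈ 1.512.
Targets: 3:2 ≈ 1.500; 4:3 ≈ 1.333; 5:3 ≈ 1.667; silver ratio ≈ 2.414.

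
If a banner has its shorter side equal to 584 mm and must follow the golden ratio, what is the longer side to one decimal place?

944.9 mm

golden ratio ≈ 1.61803.
Longer side = 584 × 1.61803 ≈ 944.930 → 944.9 mm.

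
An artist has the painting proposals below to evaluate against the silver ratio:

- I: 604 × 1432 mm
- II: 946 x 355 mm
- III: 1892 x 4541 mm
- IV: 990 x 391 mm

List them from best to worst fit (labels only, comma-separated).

I: 1432/604 ≈ 2.371 → |2.371 − 2.414| = 0.043
II: 946/355 ≈ 2.665 → |2.665 − 2.414| = 0.251
III: 4541/1892 ≈ 2.400 → |2.400 − 2.414| = 0.014
IV: 990/391 ≈ 2.532 → |2.532 − 2.414| = 0.118

III, I, IV, II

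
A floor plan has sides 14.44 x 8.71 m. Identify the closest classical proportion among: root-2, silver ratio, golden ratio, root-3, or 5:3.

5:3

Ratio = 14.44 / 8.71 ≈ 1.658.
Distances: root-2 1.414 (Δ 0.244); silver ratio 2.414 (Δ 0.756); golden ratio 1.618 (Δ 0.040); root-3 1.732 (Δ 0.074); 5:3 1.667 (Δ 0.009).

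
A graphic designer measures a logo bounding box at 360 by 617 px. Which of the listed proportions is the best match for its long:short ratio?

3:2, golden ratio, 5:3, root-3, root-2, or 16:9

root-3

617/360 ≈ 1.714. Nearest candidates are root-3 (1.732, off by 0.018) and 5:3 (1.667, off by 0.047).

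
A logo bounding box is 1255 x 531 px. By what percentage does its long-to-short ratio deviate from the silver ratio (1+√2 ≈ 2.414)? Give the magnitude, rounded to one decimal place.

2.1%

Ratio = 1255 / 531 ≈ 2.3635.
Ideal silver ratio ≈ 2.4142. |2.3635 − 2.4142| / 2.4142 ≈ 2.10% → 2.1%.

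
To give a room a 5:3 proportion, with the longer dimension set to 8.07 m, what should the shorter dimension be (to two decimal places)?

5:3 ≈ 1.66667.
Shorter side = 8.07 ÷ 1.66667 ≈ 4.8420 → 4.84 m.

4.84 m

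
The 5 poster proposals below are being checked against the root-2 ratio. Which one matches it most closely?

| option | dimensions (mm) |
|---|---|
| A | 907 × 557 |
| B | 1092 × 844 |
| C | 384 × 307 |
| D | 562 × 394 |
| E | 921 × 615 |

Ratios (long/short): A ≈ 1.628; B ≈ 1.294; C ≈ 1.251; D ≈ 1.426; E ≈ 1.498.
root-2 ≈ 1.414; option D is nearest (Δ 0.012).

D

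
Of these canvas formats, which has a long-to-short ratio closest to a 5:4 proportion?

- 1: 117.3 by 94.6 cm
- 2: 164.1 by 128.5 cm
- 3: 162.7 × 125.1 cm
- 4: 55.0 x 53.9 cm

Ratios (long/short): 1 ≈ 1.240; 2 ≈ 1.277; 3 ≈ 1.301; 4 ≈ 1.020.
5:4 ≈ 1.250; option 1 is nearest (Δ 0.010).

1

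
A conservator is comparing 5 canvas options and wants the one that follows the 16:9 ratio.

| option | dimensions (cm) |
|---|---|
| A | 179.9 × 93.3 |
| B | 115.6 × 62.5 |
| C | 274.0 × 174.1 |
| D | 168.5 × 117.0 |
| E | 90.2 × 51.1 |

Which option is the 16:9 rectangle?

E

Ratios (long/short): A ≈ 1.928; B ≈ 1.850; C ≈ 1.574; D ≈ 1.440; E ≈ 1.765.
16:9 ≈ 1.778; option E is nearest (Δ 0.013).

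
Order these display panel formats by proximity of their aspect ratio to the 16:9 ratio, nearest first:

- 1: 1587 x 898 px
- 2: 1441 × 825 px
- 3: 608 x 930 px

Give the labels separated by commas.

1, 2, 3

1: 1587/898 ≈ 1.767 → |1.767 − 1.778| = 0.011
2: 1441/825 ≈ 1.747 → |1.747 − 1.778| = 0.031
3: 930/608 ≈ 1.530 → |1.530 − 1.778| = 0.248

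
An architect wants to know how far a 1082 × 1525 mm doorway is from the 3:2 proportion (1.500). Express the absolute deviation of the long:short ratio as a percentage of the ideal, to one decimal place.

6.0%

Ratio = 1525 / 1082 ≈ 1.4094.
Ideal 3:2 = 1.5000. |1.4094 − 1.5000| / 1.5000 ≈ 6.04% → 6.0%.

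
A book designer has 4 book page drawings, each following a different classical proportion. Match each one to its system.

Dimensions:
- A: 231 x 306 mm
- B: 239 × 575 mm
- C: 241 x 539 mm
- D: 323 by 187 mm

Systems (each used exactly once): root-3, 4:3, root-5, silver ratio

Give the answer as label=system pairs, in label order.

A=4:3, B=silver ratio, C=root-5, D=root-3

A = 306/231 ≈ 1.325 → 4:3 (1.333)
B = 575/239 ≈ 2.406 → silver ratio (2.414)
C = 539/241 ≈ 2.237 → root-5 (2.236)
D = 323/187 ≈ 1.727 → root-3 (1.732)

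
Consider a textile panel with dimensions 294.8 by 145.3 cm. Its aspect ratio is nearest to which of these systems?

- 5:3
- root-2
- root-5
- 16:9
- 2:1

2:1

Ratio = 294.8 / 145.3 ≈ 2.029.
Distances: 5:3 1.667 (Δ 0.362); root-2 1.414 (Δ 0.615); root-5 2.236 (Δ 0.207); 16:9 1.778 (Δ 0.251); 2:1 2.000 (Δ 0.029).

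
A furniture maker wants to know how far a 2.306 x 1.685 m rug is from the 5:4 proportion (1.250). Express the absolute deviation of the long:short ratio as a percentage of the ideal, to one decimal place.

Ratio = 2.306 / 1.685 ≈ 1.3685.
Ideal 5:4 = 1.2500. |1.3685 − 1.2500| / 1.2500 ≈ 9.48% → 9.5%.

9.5%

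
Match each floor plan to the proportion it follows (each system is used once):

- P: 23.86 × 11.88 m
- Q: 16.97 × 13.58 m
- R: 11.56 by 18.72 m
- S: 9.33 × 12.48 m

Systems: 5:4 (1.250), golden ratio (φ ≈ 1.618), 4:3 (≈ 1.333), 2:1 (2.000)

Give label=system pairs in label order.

P=2:1, Q=5:4, R=golden ratio, S=4:3

Ratios: P ≈ 2.008; Q ≈ 1.250; R ≈ 1.619; S ≈ 1.338.
Targets: 5:4 ≈ 1.250; golden ratio ≈ 1.618; 4:3 ≈ 1.333; 2:1 ≈ 2.000.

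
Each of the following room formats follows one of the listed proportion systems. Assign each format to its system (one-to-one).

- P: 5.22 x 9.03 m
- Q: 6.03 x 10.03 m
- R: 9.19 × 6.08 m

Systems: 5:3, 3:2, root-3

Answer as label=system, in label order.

P = 9.03/5.22 ≈ 1.730 → root-3 (1.732)
Q = 10.03/6.03 ≈ 1.663 → 5:3 (1.667)
R = 9.19/6.08 ≈ 1.512 → 3:2 (1.500)

P=root-3, Q=5:3, R=3:2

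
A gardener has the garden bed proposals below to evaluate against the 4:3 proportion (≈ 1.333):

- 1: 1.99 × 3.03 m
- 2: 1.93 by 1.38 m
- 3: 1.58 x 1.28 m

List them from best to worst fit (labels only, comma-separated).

2, 3, 1

1: 3.03/1.99 ≈ 1.523 → |1.523 − 1.333| = 0.190
2: 1.93/1.38 ≈ 1.399 → |1.399 − 1.333| = 0.066
3: 1.58/1.28 ≈ 1.234 → |1.234 − 1.333| = 0.099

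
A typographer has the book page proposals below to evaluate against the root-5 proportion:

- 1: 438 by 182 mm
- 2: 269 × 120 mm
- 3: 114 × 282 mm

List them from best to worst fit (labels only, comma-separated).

Ratios: 1 = 438 / 182 ≈ 2.407; 2 = 269 / 120 ≈ 2.242; 3 = 282 / 114 ≈ 2.474.
|Δ from 2.236|: 1 0.171; 2 0.006; 3 0.238.

2, 1, 3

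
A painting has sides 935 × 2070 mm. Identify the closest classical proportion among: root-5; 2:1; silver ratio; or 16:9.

Ratio = 2070 / 935 ≈ 2.214.
Distances: root-5 2.236 (Δ 0.022); 2:1 2.000 (Δ 0.214); silver ratio 2.414 (Δ 0.200); 16:9 1.778 (Δ 0.436).

root-5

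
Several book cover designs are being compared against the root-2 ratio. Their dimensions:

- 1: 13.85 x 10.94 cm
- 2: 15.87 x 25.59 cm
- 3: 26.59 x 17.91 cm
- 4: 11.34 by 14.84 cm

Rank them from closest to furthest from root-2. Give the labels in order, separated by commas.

3, 4, 1, 2

Ratios: 1 = 13.85 / 10.94 ≈ 1.266; 2 = 25.59 / 15.87 ≈ 1.612; 3 = 26.59 / 17.91 ≈ 1.485; 4 = 14.84 / 11.34 ≈ 1.309.
|Δ from 1.414|: 1 0.148; 2 0.198; 3 0.071; 4 0.105.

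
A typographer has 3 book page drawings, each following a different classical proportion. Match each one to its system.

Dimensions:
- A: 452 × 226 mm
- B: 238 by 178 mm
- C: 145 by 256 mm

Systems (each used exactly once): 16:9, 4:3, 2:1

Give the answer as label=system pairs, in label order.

Ratios: A ≈ 2.000; B ≈ 1.337; C ≈ 1.766.
Targets: 16:9 ≈ 1.778; 4:3 ≈ 1.333; 2:1 ≈ 2.000.

A=2:1, B=4:3, C=16:9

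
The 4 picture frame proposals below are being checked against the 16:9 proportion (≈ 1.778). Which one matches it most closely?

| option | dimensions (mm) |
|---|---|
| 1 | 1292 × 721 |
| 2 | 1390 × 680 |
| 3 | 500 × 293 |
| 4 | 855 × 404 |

1

Target 16:9 ≈ 1.778.
1: 1.792 (Δ0.014)  2: 2.044 (Δ0.266)  3: 1.706 (Δ0.072)  4: 2.116 (Δ0.338)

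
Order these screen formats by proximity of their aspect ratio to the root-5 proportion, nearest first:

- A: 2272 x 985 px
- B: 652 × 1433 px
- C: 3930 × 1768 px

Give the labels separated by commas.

A: 2272/985 ≈ 2.307 → |2.307 − 2.236| = 0.071
B: 1433/652 ≈ 2.198 → |2.198 − 2.236| = 0.038
C: 3930/1768 ≈ 2.223 → |2.223 − 2.236| = 0.013

C, B, A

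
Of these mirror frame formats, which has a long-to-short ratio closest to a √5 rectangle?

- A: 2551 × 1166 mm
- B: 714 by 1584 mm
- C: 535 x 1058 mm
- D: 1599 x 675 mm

B

Ratios (long/short): A ≈ 2.188; B ≈ 2.218; C ≈ 1.978; D ≈ 2.369.
root-5 ≈ 2.236; option B is nearest (Δ 0.018).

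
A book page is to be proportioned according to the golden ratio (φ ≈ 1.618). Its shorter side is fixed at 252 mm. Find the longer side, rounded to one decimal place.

golden ratio ≈ 1.61803.
Longer side = 252 × 1.61803 ≈ 407.744 → 407.7 mm.

407.7 mm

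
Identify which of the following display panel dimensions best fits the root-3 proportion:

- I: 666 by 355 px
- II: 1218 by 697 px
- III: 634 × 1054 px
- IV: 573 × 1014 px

II

Ratios (long/short): I ≈ 1.876; II ≈ 1.747; III ≈ 1.662; IV ≈ 1.770.
root-3 ≈ 1.732; option II is nearest (Δ 0.015).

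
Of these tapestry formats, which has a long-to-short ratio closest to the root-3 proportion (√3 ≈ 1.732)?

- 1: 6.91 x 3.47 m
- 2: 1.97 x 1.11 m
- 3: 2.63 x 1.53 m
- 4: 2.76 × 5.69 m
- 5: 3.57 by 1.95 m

Target root-3 ≈ 1.732.
1: 1.991 (Δ0.259)  2: 1.775 (Δ0.043)  3: 1.719 (Δ0.013)  4: 2.062 (Δ0.330)  5: 1.831 (Δ0.099)

3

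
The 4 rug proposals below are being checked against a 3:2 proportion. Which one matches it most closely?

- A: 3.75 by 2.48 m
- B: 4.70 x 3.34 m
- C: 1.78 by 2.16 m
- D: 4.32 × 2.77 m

Ratios (long/short): A ≈ 1.512; B ≈ 1.407; C ≈ 1.213; D ≈ 1.560.
3:2 ≈ 1.500; option A is nearest (Δ 0.012).

A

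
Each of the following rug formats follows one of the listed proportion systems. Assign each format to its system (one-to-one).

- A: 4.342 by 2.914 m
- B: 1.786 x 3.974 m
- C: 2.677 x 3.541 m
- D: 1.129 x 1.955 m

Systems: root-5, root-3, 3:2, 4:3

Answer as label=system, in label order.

A=3:2, B=root-5, C=4:3, D=root-3

A = 4.342/2.914 ≈ 1.490 → 3:2 (1.500)
B = 3.974/1.786 ≈ 2.225 → root-5 (2.236)
C = 3.541/2.677 ≈ 1.323 → 4:3 (1.333)
D = 1.955/1.129 ≈ 1.732 → root-3 (1.732)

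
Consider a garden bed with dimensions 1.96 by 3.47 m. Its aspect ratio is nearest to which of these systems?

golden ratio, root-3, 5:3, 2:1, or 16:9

16:9

Ratio = 3.47 / 1.96 ≈ 1.770.
Distances: golden ratio 1.618 (Δ 0.152); root-3 1.732 (Δ 0.038); 5:3 1.667 (Δ 0.103); 2:1 2.000 (Δ 0.230); 16:9 1.778 (Δ 0.008).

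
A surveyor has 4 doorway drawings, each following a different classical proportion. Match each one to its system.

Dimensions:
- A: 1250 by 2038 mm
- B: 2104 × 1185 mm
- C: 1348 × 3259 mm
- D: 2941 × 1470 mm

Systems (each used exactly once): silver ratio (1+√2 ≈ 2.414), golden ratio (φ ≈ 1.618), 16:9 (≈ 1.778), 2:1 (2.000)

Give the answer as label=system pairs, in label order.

Ratios: A ≈ 1.630; B ≈ 1.776; C ≈ 2.418; D ≈ 2.001.
Targets: silver ratio ≈ 2.414; golden ratio ≈ 1.618; 16:9 ≈ 1.778; 2:1 ≈ 2.000.

A=golden ratio, B=16:9, C=silver ratio, D=2:1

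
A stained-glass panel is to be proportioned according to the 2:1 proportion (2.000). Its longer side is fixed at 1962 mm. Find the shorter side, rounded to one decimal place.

981.0 mm

2:1 = 2.00000.
Shorter side = 1962 ÷ 2.00000 ≈ 981.000 → 981.0 mm.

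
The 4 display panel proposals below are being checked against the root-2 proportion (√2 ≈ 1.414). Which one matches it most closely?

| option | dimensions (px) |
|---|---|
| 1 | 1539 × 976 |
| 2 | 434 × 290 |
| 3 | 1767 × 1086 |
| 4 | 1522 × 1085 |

Ratios (long/short): 1 ≈ 1.577; 2 ≈ 1.497; 3 ≈ 1.627; 4 ≈ 1.403.
root-2 ≈ 1.414; option 4 is nearest (Δ 0.011).

4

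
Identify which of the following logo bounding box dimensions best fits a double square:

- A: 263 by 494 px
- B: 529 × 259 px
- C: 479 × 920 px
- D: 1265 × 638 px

Ratios (long/short): A ≈ 1.878; B ≈ 2.042; C ≈ 1.921; D ≈ 1.983.
2:1 ≈ 2.000; option D is nearest (Δ 0.017).

D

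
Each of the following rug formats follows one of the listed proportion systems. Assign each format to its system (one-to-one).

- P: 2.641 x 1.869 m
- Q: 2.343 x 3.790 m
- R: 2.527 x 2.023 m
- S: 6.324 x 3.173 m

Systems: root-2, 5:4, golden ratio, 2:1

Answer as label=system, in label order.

P=root-2, Q=golden ratio, R=5:4, S=2:1

Ratios: P ≈ 1.413; Q ≈ 1.618; R ≈ 1.249; S ≈ 1.993.
Targets: root-2 ≈ 1.414; 5:4 ≈ 1.250; golden ratio ≈ 1.618; 2:1 ≈ 2.000.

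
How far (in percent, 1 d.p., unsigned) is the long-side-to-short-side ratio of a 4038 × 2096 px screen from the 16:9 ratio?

8.4%

Ratio = 4038 / 2096 ≈ 1.9265.
Ideal 16:9 ≈ 1.7778. |1.9265 − 1.7778| / 1.7778 ≈ 8.36% → 8.4%.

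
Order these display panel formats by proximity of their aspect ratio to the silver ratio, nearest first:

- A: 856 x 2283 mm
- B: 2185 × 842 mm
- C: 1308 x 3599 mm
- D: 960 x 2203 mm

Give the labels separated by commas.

Ratios: A = 2283 / 856 ≈ 2.667; B = 2185 / 842 ≈ 2.595; C = 3599 / 1308 ≈ 2.752; D = 2203 / 960 ≈ 2.295.
|Δ from 2.414|: A 0.253; B 0.181; C 0.338; D 0.119.

D, B, A, C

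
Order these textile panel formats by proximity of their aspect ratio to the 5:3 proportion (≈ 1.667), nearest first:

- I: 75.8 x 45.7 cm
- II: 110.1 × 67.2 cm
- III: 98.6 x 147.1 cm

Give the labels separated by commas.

Ratios: I = 75.8 / 45.7 ≈ 1.659; II = 110.1 / 67.2 ≈ 1.638; III = 147.1 / 98.6 ≈ 1.492.
|Δ from 1.667|: I 0.008; II 0.029; III 0.175.

I, II, III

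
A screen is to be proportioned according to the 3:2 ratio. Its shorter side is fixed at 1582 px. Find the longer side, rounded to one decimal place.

2373.0 px

3:2 = 1.50000.
Longer side = 1582 × 1.50000 ≈ 2373.000 → 2373.0 px.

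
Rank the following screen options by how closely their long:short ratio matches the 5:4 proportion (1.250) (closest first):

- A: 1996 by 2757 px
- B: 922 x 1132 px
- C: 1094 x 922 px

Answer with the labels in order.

B, C, A

A: 2757/1996 ≈ 1.381 → |1.381 − 1.250| = 0.131
B: 1132/922 ≈ 1.228 → |1.228 − 1.250| = 0.022
C: 1094/922 ≈ 1.187 → |1.187 − 1.250| = 0.063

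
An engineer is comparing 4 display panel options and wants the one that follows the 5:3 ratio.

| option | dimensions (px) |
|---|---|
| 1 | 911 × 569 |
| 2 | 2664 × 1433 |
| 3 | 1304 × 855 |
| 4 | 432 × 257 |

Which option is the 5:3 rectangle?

4

Ratios (long/short): 1 ≈ 1.601; 2 ≈ 1.859; 3 ≈ 1.525; 4 ≈ 1.681.
5:3 ≈ 1.667; option 4 is nearest (Δ 0.014).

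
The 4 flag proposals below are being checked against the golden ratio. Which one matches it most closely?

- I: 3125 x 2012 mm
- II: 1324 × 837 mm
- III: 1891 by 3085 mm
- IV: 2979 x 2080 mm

III

Ratios (long/short): I ≈ 1.553; II ≈ 1.582; III ≈ 1.631; IV ≈ 1.432.
golden ratio ≈ 1.618; option III is nearest (Δ 0.013).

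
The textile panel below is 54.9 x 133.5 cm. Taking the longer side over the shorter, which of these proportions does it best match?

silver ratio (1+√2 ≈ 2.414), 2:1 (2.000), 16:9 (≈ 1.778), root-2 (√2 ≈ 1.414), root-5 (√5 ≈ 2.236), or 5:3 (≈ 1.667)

silver ratio

133.5/54.9 ≈ 2.432. Nearest candidates are silver ratio (2.414, off by 0.018) and root-5 (2.236, off by 0.196).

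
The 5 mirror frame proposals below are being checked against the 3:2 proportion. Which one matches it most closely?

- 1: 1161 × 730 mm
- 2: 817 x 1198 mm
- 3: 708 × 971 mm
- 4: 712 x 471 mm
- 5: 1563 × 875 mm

4

Ratios (long/short): 1 ≈ 1.590; 2 ≈ 1.466; 3 ≈ 1.371; 4 ≈ 1.512; 5 ≈ 1.786.
3:2 ≈ 1.500; option 4 is nearest (Δ 0.012).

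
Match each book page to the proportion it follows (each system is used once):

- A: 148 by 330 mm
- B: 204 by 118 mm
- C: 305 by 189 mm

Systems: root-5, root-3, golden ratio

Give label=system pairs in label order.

A = 330/148 ≈ 2.230 → root-5 (2.236)
B = 204/118 ≈ 1.729 → root-3 (1.732)
C = 305/189 ≈ 1.614 → golden ratio (1.618)

A=root-5, B=root-3, C=golden ratio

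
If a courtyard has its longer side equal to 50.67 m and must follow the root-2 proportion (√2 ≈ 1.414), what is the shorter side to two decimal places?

35.83 m

root-2 ≈ 1.41421.
Shorter side = 50.67 ÷ 1.41421 ≈ 35.8292 → 35.83 m.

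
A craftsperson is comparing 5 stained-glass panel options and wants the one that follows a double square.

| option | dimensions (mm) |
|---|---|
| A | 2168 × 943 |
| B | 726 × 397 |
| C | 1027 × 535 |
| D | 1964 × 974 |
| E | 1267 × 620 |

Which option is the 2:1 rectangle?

Target 2:1 ≈ 2.000.
A: 2.299 (Δ0.299)  B: 1.829 (Δ0.171)  C: 1.920 (Δ0.080)  D: 2.016 (Δ0.016)  E: 2.044 (Δ0.044)

D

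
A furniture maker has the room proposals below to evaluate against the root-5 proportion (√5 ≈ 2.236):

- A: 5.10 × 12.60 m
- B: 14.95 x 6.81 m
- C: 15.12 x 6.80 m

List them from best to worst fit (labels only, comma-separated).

C, B, A

A: 12.60/5.10 ≈ 2.471 → |2.471 − 2.236| = 0.235
B: 14.95/6.81 ≈ 2.195 → |2.195 − 2.236| = 0.041
C: 15.12/6.80 ≈ 2.224 → |2.224 − 2.236| = 0.012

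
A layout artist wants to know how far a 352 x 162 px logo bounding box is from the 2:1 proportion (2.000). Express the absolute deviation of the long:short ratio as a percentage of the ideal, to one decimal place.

Ratio = 352 / 162 ≈ 2.1728.
Ideal 2:1 = 2.0000. |2.1728 − 2.0000| / 2.0000 ≈ 8.64% → 8.6%.

8.6%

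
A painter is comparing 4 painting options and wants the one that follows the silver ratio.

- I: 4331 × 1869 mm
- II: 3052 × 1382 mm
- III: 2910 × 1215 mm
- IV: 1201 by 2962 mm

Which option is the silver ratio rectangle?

Ratios (long/short): I ≈ 2.317; II ≈ 2.208; III ≈ 2.395; IV ≈ 2.466.
silver ratio ≈ 2.414; option III is nearest (Δ 0.019).

III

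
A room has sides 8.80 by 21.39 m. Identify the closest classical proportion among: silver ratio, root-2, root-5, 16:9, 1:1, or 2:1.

Ratio = 21.39 / 8.80 ≈ 2.431.
Distances: silver ratio 2.414 (Δ 0.017); root-2 1.414 (Δ 1.017); root-5 2.236 (Δ 0.195); 16:9 1.778 (Δ 0.653); 1:1 1.000 (Δ 1.431); 2:1 2.000 (Δ 0.431).

silver ratio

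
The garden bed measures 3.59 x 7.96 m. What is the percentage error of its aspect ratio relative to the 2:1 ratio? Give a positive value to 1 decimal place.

10.9%

Ratio = 7.96 / 3.59 ≈ 2.2173.
Ideal 2:1 = 2.0000. |2.2173 − 2.0000| / 2.0000 ≈ 10.86% → 10.9%.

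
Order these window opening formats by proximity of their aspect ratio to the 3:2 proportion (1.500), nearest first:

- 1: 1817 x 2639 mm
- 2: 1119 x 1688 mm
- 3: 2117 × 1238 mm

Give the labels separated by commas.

Ratios: 1 = 2639 / 1817 ≈ 1.452; 2 = 1688 / 1119 ≈ 1.508; 3 = 2117 / 1238 ≈ 1.710.
|Δ from 1.500|: 1 0.048; 2 0.008; 3 0.210.

2, 1, 3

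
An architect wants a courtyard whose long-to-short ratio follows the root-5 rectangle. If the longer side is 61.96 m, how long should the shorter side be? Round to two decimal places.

27.71 m

root-5 ≈ 2.23607.
Shorter side = 61.96 ÷ 2.23607 ≈ 27.7093 → 27.71 m.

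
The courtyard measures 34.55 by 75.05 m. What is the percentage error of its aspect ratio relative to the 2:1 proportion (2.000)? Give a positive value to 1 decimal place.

Ratio = 75.05 / 34.55 ≈ 2.1722.
Ideal 2:1 = 2.0000. |2.1722 − 2.0000| / 2.0000 ≈ 8.61% → 8.6%.

8.6%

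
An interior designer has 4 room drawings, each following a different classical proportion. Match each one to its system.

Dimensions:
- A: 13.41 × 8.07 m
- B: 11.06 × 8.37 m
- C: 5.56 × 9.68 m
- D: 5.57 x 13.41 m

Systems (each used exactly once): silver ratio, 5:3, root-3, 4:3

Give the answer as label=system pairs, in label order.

A=5:3, B=4:3, C=root-3, D=silver ratio

Ratios: A ≈ 1.662; B ≈ 1.321; C ≈ 1.741; D ≈ 2.408.
Targets: silver ratio ≈ 2.414; 5:3 ≈ 1.667; root-3 ≈ 1.732; 4:3 ≈ 1.333.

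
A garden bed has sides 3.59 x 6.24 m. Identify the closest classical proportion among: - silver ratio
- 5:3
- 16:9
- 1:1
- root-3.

Ratio = 6.24 / 3.59 ≈ 1.738.
Distances: silver ratio 2.414 (Δ 0.676); 5:3 1.667 (Δ 0.071); 16:9 1.778 (Δ 0.040); 1:1 1.000 (Δ 0.738); root-3 1.732 (Δ 0.006).

root-3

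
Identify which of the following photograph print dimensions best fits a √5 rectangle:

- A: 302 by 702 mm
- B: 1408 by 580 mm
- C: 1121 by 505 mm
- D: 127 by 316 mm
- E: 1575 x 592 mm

C

Target root-5 ≈ 2.236.
A: 2.325 (Δ0.089)  B: 2.428 (Δ0.192)  C: 2.220 (Δ0.016)  D: 2.488 (Δ0.252)  E: 2.660 (Δ0.424)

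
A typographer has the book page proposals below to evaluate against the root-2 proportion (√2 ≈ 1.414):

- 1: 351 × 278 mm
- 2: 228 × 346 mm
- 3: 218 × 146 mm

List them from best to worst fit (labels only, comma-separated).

Ratios: 1 = 351 / 278 ≈ 1.263; 2 = 346 / 228 ≈ 1.518; 3 = 218 / 146 ≈ 1.493.
|Δ from 1.414|: 1 0.151; 2 0.104; 3 0.079.

3, 2, 1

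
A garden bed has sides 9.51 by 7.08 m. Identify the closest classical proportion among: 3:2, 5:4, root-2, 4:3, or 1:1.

4:3

9.51/7.08 ≈ 1.343. Nearest candidates are 4:3 (1.333, off by 0.010) and root-2 (1.414, off by 0.071).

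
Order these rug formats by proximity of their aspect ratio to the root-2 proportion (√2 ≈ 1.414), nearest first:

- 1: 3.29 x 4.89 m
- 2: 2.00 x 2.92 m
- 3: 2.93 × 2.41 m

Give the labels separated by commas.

2, 1, 3

1: 4.89/3.29 ≈ 1.486 → |1.486 − 1.414| = 0.072
2: 2.92/2.00 ≈ 1.460 → |1.460 − 1.414| = 0.046
3: 2.93/2.41 ≈ 1.216 → |1.216 − 1.414| = 0.198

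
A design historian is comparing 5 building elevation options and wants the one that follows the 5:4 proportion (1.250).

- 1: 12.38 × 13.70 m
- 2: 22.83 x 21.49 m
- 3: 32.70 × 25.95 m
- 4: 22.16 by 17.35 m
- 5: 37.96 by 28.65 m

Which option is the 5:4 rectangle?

3

Target 5:4 ≈ 1.250.
1: 1.107 (Δ0.143)  2: 1.062 (Δ0.188)  3: 1.260 (Δ0.010)  4: 1.277 (Δ0.027)  5: 1.325 (Δ0.075)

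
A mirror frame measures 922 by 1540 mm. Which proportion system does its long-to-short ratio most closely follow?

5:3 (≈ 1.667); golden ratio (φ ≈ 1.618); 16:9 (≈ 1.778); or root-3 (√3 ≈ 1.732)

5:3

1540/922 ≈ 1.670. Nearest candidates are 5:3 (1.667, off by 0.003) and golden ratio (1.618, off by 0.052).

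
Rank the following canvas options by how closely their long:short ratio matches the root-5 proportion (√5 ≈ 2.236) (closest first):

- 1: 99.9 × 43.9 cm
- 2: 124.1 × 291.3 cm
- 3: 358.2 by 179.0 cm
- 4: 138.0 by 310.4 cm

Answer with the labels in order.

4, 1, 2, 3

1: 99.9/43.9 ≈ 2.276 → |2.276 − 2.236| = 0.040
2: 291.3/124.1 ≈ 2.347 → |2.347 − 2.236| = 0.111
3: 358.2/179.0 ≈ 2.001 → |2.001 − 2.236| = 0.235
4: 310.4/138.0 ≈ 2.249 → |2.249 − 2.236| = 0.013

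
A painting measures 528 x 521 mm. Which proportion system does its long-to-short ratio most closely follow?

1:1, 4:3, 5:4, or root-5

1:1

528/521 ≈ 1.013. Nearest candidates are 1:1 (1.000, off by 0.013) and 5:4 (1.250, off by 0.237).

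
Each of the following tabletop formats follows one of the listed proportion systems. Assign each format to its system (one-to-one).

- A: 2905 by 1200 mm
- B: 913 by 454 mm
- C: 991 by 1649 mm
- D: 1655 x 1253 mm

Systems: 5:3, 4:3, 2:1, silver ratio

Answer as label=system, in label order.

A = 2905/1200 ≈ 2.421 → silver ratio (2.414)
B = 913/454 ≈ 2.011 → 2:1 (2.000)
C = 1649/991 ≈ 1.664 → 5:3 (1.667)
D = 1655/1253 ≈ 1.321 → 4:3 (1.333)

A=silver ratio, B=2:1, C=5:3, D=4:3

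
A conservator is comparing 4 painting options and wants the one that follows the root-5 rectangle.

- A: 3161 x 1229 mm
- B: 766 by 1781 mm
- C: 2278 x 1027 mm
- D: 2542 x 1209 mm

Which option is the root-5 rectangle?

Ratios (long/short): A ≈ 2.572; B ≈ 2.325; C ≈ 2.218; D ≈ 2.103.
root-5 ≈ 2.236; option C is nearest (Δ 0.018).

C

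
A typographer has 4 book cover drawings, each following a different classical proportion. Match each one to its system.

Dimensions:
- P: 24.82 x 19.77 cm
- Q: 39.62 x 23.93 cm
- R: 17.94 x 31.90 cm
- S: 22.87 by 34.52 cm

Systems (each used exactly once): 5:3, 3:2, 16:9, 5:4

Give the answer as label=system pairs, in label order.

P=5:4, Q=5:3, R=16:9, S=3:2

Ratios: P ≈ 1.255; Q ≈ 1.656; R ≈ 1.778; S ≈ 1.509.
Targets: 5:3 ≈ 1.667; 3:2 ≈ 1.500; 16:9 ≈ 1.778; 5:4 ≈ 1.250.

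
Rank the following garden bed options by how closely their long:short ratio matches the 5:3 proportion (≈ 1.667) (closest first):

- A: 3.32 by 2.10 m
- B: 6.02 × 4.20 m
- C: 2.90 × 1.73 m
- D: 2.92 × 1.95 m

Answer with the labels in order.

C, A, D, B

Ratios: A = 3.32 / 2.10 ≈ 1.581; B = 6.02 / 4.20 ≈ 1.433; C = 2.90 / 1.73 ≈ 1.676; D = 2.92 / 1.95 ≈ 1.497.
|Δ from 1.667|: A 0.086; B 0.234; C 0.009; D 0.170.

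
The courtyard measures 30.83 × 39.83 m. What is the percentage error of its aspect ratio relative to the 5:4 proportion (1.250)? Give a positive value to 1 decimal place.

3.4%

Ratio = 39.83 / 30.83 ≈ 1.2919.
Ideal 5:4 = 1.2500. |1.2919 − 1.2500| / 1.2500 ≈ 3.35% → 3.4%.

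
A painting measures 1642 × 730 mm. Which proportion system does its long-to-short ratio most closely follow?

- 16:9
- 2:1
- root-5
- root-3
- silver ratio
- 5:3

1642/730 ≈ 2.249. Nearest candidates are root-5 (2.236, off by 0.013) and silver ratio (2.414, off by 0.165).

root-5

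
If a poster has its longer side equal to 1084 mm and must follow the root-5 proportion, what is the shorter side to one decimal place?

root-5 ≈ 2.23607.
Shorter side = 1084 ÷ 2.23607 ≈ 484.779 → 484.8 mm.

484.8 mm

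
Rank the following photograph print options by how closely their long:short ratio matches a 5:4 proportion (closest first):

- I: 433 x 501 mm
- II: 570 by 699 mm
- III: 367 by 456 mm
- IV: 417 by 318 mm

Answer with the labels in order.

III, II, IV, I

I: 501/433 ≈ 1.157 → |1.157 − 1.250| = 0.093
II: 699/570 ≈ 1.226 → |1.226 − 1.250| = 0.024
III: 456/367 ≈ 1.243 → |1.243 − 1.250| = 0.007
IV: 417/318 ≈ 1.311 → |1.311 − 1.250| = 0.061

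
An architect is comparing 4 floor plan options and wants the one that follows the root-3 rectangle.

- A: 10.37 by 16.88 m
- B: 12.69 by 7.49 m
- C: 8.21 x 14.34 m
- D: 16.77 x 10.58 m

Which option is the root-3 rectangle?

Target root-3 ≈ 1.732.
A: 1.628 (Δ0.104)  B: 1.694 (Δ0.038)  C: 1.747 (Δ0.015)  D: 1.585 (Δ0.147)

C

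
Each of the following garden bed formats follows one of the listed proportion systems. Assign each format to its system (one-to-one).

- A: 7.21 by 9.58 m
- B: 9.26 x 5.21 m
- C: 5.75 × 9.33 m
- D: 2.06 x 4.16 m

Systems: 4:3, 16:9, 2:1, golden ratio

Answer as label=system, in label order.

A = 9.58/7.21 ≈ 1.329 → 4:3 (1.333)
B = 9.26/5.21 ≈ 1.777 → 16:9 (1.778)
C = 9.33/5.75 ≈ 1.623 → golden ratio (1.618)
D = 4.16/2.06 ≈ 2.019 → 2:1 (2.000)

A=4:3, B=16:9, C=golden ratio, D=2:1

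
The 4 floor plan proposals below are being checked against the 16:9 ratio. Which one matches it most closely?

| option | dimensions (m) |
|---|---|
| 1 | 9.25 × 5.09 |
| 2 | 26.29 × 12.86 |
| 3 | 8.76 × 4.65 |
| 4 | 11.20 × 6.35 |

Ratios (long/short): 1 ≈ 1.817; 2 ≈ 2.044; 3 ≈ 1.884; 4 ≈ 1.764.
16:9 ≈ 1.778; option 4 is nearest (Δ 0.014).

4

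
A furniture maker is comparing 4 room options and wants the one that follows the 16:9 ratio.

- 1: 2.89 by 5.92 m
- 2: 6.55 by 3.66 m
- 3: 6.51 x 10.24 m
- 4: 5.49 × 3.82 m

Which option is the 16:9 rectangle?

2

Target 16:9 ≈ 1.778.
1: 2.048 (Δ0.270)  2: 1.790 (Δ0.012)  3: 1.573 (Δ0.205)  4: 1.437 (Δ0.341)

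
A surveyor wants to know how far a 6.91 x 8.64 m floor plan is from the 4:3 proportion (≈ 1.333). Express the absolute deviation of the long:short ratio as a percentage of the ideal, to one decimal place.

6.2%

Ratio = 8.64 / 6.91 ≈ 1.2504.
Ideal 4:3 ≈ 1.3333. |1.2504 − 1.3333| / 1.3333 ≈ 6.22% → 6.2%.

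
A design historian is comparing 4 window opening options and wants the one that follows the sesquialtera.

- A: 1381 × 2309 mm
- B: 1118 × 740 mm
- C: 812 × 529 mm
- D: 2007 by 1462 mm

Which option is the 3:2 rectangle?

Ratios (long/short): A ≈ 1.672; B ≈ 1.511; C ≈ 1.535; D ≈ 1.373.
3:2 ≈ 1.500; option B is nearest (Δ 0.011).

B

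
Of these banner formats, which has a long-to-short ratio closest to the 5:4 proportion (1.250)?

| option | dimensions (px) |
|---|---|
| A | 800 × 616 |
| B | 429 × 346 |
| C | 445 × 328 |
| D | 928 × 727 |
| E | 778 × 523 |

B

Target 5:4 ≈ 1.250.
A: 1.299 (Δ0.049)  B: 1.240 (Δ0.010)  C: 1.357 (Δ0.107)  D: 1.276 (Δ0.026)  E: 1.488 (Δ0.238)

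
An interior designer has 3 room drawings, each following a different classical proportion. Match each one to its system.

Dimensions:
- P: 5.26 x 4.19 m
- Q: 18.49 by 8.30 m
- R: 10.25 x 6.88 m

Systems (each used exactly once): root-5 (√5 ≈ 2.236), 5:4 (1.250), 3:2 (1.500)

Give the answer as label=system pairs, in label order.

P=5:4, Q=root-5, R=3:2

Ratios: P ≈ 1.255; Q ≈ 2.228; R ≈ 1.490.
Targets: root-5 ≈ 2.236; 5:4 ≈ 1.250; 3:2 ≈ 1.500.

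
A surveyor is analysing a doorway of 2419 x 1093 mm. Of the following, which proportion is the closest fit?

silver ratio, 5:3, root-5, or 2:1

Ratio = 2419 / 1093 ≈ 2.213.
Distances: silver ratio 2.414 (Δ 0.201); 5:3 1.667 (Δ 0.546); root-5 2.236 (Δ 0.023); 2:1 2.000 (Δ 0.213).

root-5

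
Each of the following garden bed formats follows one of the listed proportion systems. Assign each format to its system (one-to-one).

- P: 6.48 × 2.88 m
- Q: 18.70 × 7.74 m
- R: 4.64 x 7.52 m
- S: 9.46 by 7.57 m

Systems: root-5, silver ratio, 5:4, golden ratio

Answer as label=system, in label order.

P = 6.48/2.88 ≈ 2.250 → root-5 (2.236)
Q = 18.70/7.74 ≈ 2.416 → silver ratio (2.414)
R = 7.52/4.64 ≈ 1.621 → golden ratio (1.618)
S = 9.46/7.57 ≈ 1.250 → 5:4 (1.250)

P=root-5, Q=silver ratio, R=golden ratio, S=5:4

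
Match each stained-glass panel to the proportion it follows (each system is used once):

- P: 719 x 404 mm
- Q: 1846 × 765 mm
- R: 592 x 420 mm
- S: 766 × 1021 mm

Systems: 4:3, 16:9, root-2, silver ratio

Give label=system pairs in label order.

P=16:9, Q=silver ratio, R=root-2, S=4:3

P = 719/404 ≈ 1.780 → 16:9 (1.778)
Q = 1846/765 ≈ 2.413 → silver ratio (2.414)
R = 592/420 ≈ 1.410 → root-2 (1.414)
S = 1021/766 ≈ 1.333 → 4:3 (1.333)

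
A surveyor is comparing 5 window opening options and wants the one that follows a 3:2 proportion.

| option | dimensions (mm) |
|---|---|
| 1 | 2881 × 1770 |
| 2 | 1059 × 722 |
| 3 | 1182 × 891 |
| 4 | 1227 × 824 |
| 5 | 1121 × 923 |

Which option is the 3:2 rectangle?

Ratios (long/short): 1 ≈ 1.628; 2 ≈ 1.467; 3 ≈ 1.327; 4 ≈ 1.489; 5 ≈ 1.215.
3:2 ≈ 1.500; option 4 is nearest (Δ 0.011).

4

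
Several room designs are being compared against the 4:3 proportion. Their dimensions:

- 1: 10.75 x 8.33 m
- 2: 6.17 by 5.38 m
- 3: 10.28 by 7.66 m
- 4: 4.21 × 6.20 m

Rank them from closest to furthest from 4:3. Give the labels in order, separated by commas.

Ratios: 1 = 10.75 / 8.33 ≈ 1.291; 2 = 6.17 / 5.38 ≈ 1.147; 3 = 10.28 / 7.66 ≈ 1.342; 4 = 6.20 / 4.21 ≈ 1.473.
|Δ from 1.333|: 1 0.042; 2 0.186; 3 0.009; 4 0.140.

3, 1, 4, 2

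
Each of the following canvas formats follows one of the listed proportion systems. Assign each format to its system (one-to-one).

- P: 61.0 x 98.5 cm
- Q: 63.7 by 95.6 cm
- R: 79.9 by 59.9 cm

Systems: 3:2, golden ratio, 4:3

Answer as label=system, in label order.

P=golden ratio, Q=3:2, R=4:3

Ratios: P ≈ 1.615; Q ≈ 1.501; R ≈ 1.334.
Targets: 3:2 ≈ 1.500; golden ratio ≈ 1.618; 4:3 ≈ 1.333.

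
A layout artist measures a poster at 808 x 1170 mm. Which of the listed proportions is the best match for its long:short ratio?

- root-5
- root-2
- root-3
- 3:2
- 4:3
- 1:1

1170/808 ≈ 1.448. Nearest candidates are root-2 (1.414, off by 0.034) and 3:2 (1.500, off by 0.052).

root-2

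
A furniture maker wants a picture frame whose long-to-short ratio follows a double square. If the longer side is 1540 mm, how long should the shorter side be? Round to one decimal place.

770.0 mm

2:1 = 2.00000.
Shorter side = 1540 ÷ 2.00000 ≈ 770.000 → 770.0 mm.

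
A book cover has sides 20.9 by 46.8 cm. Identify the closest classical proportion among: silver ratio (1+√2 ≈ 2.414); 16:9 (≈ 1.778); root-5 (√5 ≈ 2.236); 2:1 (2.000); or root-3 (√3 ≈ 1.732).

46.8/20.9 ≈ 2.239. Nearest candidates are root-5 (2.236, off by 0.003) and silver ratio (2.414, off by 0.175).

root-5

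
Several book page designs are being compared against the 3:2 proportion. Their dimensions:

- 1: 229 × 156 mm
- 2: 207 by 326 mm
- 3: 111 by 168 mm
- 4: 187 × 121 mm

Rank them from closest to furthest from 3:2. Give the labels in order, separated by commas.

Ratios: 1 = 229 / 156 ≈ 1.468; 2 = 326 / 207 ≈ 1.575; 3 = 168 / 111 ≈ 1.514; 4 = 187 / 121 ≈ 1.545.
|Δ from 1.500|: 1 0.032; 2 0.075; 3 0.014; 4 0.045.

3, 1, 4, 2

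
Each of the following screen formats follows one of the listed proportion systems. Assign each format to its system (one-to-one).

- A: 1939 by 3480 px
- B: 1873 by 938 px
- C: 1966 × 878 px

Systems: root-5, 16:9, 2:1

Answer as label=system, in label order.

A=16:9, B=2:1, C=root-5

A = 3480/1939 ≈ 1.795 → 16:9 (1.778)
B = 1873/938 ≈ 1.997 → 2:1 (2.000)
C = 1966/878 ≈ 2.239 → root-5 (2.236)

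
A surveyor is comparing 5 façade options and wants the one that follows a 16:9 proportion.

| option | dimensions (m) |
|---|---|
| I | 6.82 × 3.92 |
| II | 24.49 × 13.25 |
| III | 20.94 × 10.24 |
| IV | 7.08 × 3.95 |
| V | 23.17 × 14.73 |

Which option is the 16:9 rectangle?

IV

Ratios (long/short): I ≈ 1.740; II ≈ 1.848; III ≈ 2.045; IV ≈ 1.792; V ≈ 1.573.
16:9 ≈ 1.778; option IV is nearest (Δ 0.014).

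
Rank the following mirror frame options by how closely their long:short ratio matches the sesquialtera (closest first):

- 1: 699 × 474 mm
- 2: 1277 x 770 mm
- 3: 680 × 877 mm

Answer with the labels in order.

Ratios: 1 = 699 / 474 ≈ 1.475; 2 = 1277 / 770 ≈ 1.658; 3 = 877 / 680 ≈ 1.290.
|Δ from 1.500|: 1 0.025; 2 0.158; 3 0.210.

1, 2, 3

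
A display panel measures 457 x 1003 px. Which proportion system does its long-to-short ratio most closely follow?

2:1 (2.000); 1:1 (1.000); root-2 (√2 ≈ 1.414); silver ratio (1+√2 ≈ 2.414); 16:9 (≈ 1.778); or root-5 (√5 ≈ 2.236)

root-5

Ratio = 1003 / 457 ≈ 2.195.
Distances: 2:1 2.000 (Δ 0.195); 1:1 1.000 (Δ 1.195); root-2 1.414 (Δ 0.781); silver ratio 2.414 (Δ 0.219); 16:9 1.778 (Δ 0.417); root-5 2.236 (Δ 0.041).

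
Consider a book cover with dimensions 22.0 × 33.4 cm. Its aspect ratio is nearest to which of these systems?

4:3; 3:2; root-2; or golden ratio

3:2

Ratio = 33.4 / 22.0 ≈ 1.518.
Distances: 4:3 1.333 (Δ 0.185); 3:2 1.500 (Δ 0.018); root-2 1.414 (Δ 0.104); golden ratio 1.618 (Δ 0.100).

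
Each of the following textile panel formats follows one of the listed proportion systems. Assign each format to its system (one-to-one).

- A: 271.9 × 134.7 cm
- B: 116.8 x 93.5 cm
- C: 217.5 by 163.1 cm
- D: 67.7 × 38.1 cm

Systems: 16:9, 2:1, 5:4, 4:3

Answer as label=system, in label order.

A=2:1, B=5:4, C=4:3, D=16:9

Ratios: A ≈ 2.019; B ≈ 1.249; C ≈ 1.334; D ≈ 1.777.
Targets: 16:9 ≈ 1.778; 2:1 ≈ 2.000; 5:4 ≈ 1.250; 4:3 ≈ 1.333.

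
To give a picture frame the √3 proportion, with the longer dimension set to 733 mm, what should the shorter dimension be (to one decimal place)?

423.2 mm

root-3 ≈ 1.73205.
Shorter side = 733 ÷ 1.73205 ≈ 423.198 → 423.2 mm.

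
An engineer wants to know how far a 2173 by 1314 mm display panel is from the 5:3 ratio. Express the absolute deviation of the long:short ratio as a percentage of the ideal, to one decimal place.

Ratio = 2173 / 1314 ≈ 1.6537.
Ideal 5:3 ≈ 1.6667. |1.6537 − 1.6667| / 1.6667 ≈ 0.78% → 0.8%.

0.8%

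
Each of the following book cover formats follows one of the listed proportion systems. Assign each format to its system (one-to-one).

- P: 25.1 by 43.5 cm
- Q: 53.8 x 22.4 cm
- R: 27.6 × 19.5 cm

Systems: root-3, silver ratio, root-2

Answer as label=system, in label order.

P=root-3, Q=silver ratio, R=root-2

P = 43.5/25.1 ≈ 1.733 → root-3 (1.732)
Q = 53.8/22.4 ≈ 2.402 → silver ratio (2.414)
R = 27.6/19.5 ≈ 1.415 → root-2 (1.414)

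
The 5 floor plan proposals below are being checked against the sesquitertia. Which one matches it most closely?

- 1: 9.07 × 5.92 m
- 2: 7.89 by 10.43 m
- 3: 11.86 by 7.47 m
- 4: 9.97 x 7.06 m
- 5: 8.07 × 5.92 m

2

Ratios (long/short): 1 ≈ 1.532; 2 ≈ 1.322; 3 ≈ 1.588; 4 ≈ 1.412; 5 ≈ 1.363.
4:3 ≈ 1.333; option 2 is nearest (Δ 0.011).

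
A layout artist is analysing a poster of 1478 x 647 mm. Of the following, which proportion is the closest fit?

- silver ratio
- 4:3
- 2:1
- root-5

root-5

Ratio = 1478 / 647 ≈ 2.284.
Distances: silver ratio 2.414 (Δ 0.130); 4:3 1.333 (Δ 0.951); 2:1 2.000 (Δ 0.284); root-5 2.236 (Δ 0.048).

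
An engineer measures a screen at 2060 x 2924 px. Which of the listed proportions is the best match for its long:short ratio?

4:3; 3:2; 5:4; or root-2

root-2

2924/2060 ≈ 1.419. Nearest candidates are root-2 (1.414, off by 0.005) and 3:2 (1.500, off by 0.081).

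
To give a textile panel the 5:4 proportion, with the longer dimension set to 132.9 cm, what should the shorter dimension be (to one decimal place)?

106.3 cm

5:4 = 1.25000.
Shorter side = 132.9 ÷ 1.25000 ≈ 106.320 → 106.3 cm.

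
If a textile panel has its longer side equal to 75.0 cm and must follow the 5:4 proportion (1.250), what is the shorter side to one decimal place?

5:4 = 1.25000.
Shorter side = 75.0 ÷ 1.25000 ≈ 60.000 → 60.0 cm.

60.0 cm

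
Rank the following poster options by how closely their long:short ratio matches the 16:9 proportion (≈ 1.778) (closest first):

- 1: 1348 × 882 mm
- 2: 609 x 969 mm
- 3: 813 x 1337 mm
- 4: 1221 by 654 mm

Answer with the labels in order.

4, 3, 2, 1

Ratios: 1 = 1348 / 882 ≈ 1.528; 2 = 969 / 609 ≈ 1.591; 3 = 1337 / 813 ≈ 1.645; 4 = 1221 / 654 ≈ 1.867.
|Δ from 1.778|: 1 0.250; 2 0.187; 3 0.133; 4 0.089.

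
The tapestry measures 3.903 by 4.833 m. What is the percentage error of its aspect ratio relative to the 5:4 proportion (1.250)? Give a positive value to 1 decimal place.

0.9%

Ratio = 4.833 / 3.903 ≈ 1.2383.
Ideal 5:4 = 1.2500. |1.2383 − 1.2500| / 1.2500 ≈ 0.94% → 0.9%.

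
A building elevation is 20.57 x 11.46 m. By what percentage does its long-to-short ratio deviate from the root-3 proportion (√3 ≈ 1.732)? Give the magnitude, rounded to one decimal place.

3.6%

Ratio = 20.57 / 11.46 ≈ 1.7949.
Ideal root-3 ≈ 1.7321. |1.7949 − 1.7321| / 1.7321 ≈ 3.63% → 3.6%.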